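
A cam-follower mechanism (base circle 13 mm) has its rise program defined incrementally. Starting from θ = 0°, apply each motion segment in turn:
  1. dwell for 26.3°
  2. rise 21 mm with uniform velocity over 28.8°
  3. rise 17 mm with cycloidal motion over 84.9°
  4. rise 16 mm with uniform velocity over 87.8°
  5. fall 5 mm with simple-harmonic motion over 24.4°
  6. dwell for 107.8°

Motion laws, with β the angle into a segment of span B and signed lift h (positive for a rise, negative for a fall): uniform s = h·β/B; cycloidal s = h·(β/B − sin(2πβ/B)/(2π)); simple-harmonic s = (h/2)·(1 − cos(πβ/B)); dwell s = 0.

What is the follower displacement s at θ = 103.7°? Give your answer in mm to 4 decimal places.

seg 1 [0°–26.3°] dwell: s stays 0.0000
seg 2 [26.3°–55.1°] uniform, h=21: full span → s += 21 → s = 21.0000
seg 3 [55.1°–140°] cycloidal, h=17: θ=103.7° here. β=48.6, B=84.9. 17·(0.5724 − sin(2π·0.5724)/(2π)) = 10.9208 → s = 31.9208

31.9208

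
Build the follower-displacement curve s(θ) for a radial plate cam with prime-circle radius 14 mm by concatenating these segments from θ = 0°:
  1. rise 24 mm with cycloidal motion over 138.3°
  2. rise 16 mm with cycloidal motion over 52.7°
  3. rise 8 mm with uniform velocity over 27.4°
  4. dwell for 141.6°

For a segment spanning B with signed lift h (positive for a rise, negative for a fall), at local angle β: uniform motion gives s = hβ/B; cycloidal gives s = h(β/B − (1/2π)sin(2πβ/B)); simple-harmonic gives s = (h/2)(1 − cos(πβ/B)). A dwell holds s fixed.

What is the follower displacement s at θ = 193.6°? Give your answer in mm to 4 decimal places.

seg 1 [0°–138.3°] cycloidal, h=24: full span → s += 24 → s = 24.0000
seg 2 [138.3°–191°] cycloidal, h=16: full span → s += 16 → s = 40.0000
seg 3 [191°–218.4°] uniform, h=8: θ=193.6° here. β=2.6, B=27.4. 8·2.6/27.4 = 0.7591 → s = 40.7591

40.7591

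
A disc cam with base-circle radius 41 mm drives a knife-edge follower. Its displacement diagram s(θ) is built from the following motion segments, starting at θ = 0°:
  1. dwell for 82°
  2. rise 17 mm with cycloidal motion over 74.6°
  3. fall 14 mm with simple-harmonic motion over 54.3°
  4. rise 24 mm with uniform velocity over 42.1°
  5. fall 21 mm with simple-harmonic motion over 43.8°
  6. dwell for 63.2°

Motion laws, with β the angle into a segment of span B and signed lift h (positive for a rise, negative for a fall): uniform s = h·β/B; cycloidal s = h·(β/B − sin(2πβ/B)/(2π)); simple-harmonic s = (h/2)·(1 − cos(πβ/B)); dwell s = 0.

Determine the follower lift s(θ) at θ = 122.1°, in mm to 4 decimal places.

seg 1 [0°–82°] dwell: s stays 0.0000
seg 2 [82°–156.6°] cycloidal, h=17: θ=122.1° here. β=40.1, B=74.6. 17·(0.5375 − sin(2π·0.5375)/(2π)) = 9.7702 → s = 9.7702

9.7702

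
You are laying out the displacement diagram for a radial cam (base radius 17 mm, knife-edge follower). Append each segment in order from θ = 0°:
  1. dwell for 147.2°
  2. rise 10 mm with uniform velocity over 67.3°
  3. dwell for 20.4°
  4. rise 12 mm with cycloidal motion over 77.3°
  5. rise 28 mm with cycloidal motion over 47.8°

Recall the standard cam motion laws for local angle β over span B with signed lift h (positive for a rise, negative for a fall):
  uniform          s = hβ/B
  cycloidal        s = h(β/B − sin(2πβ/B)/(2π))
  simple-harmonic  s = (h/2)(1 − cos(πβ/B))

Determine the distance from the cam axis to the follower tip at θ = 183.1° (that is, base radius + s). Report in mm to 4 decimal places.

seg 1 [0°–147.2°] dwell: s stays 0.0000
seg 2 [147.2°–214.5°] uniform, h=10: θ=183.1° here. β=35.9, B=67.3. 10·35.9/67.3 = 5.3343 → s = 5.3343
radial distance = base radius + s = 17 + 5.3343 = 22.3343

22.3343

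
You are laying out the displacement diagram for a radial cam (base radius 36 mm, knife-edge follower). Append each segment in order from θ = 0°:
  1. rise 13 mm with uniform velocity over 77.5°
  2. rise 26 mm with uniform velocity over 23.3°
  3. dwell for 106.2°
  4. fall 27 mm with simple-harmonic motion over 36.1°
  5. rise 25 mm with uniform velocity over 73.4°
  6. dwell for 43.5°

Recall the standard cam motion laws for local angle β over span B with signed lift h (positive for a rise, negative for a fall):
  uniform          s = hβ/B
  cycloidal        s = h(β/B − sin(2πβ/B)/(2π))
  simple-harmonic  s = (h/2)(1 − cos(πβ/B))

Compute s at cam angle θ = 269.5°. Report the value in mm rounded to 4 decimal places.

seg 1 [0°–77.5°] uniform, h=13: full span → s += 13 → s = 13.0000
seg 2 [77.5°–100.8°] uniform, h=26: full span → s += 26 → s = 39.0000
seg 3 [100.8°–207°] dwell: s stays 39.0000
seg 4 [207°–243.1°] simple-harmonic, h=-27: full span → s += -27 → s = 12.0000
seg 5 [243.1°–316.5°] uniform, h=25: θ=269.5° here. β=26.4, B=73.4. 25·26.4/73.4 = 8.9918 → s = 20.9918

20.9918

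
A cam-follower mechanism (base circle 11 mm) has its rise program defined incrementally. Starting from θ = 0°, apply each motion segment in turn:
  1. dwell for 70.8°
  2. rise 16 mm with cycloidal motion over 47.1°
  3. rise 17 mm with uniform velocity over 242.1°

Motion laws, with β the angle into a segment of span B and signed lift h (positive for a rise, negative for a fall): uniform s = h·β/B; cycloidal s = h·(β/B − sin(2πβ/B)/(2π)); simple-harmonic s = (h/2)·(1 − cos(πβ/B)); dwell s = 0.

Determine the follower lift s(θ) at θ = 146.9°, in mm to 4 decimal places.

seg 1 [0°–70.8°] dwell: s stays 0.0000
seg 2 [70.8°–117.9°] cycloidal, h=16: full span → s += 16 → s = 16.0000
seg 3 [117.9°–360°] uniform, h=17: θ=146.9° here. β=29, B=242.1. 17·29/242.1 = 2.0363 → s = 18.0363

18.0363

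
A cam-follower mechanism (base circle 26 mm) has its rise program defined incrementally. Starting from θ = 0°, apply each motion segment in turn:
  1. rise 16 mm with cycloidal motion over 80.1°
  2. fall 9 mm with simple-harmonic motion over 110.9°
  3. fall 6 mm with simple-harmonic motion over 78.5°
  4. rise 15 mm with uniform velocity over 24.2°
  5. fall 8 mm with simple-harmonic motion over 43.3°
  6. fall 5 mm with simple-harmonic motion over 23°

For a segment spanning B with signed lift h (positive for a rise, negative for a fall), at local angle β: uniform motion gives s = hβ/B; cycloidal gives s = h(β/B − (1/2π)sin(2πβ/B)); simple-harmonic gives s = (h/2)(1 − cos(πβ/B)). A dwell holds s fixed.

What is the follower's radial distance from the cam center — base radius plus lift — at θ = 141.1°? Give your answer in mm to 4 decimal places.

seg 1 [0°–80.1°] cycloidal, h=16: full span → s += 16 → s = 16.0000
seg 2 [80.1°–191°] simple-harmonic, h=-9: θ=141.1° here. β=61, B=110.9. -9/2·(1 − cos(π·0.5500)) = -5.2046 → s = 10.7954
radial distance = base radius + s = 26 + 10.7954 = 36.7954

36.7954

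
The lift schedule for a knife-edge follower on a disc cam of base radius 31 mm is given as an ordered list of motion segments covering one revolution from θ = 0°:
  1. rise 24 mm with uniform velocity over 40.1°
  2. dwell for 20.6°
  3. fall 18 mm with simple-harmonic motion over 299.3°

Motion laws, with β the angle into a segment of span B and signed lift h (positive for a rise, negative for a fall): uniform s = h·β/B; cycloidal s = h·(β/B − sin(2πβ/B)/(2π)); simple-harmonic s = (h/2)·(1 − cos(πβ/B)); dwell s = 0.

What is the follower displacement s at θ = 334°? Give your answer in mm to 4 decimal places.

seg 1 [0°–40.1°] uniform, h=24: full span → s += 24 → s = 24.0000
seg 2 [40.1°–60.7°] dwell: s stays 24.0000
seg 3 [60.7°–360°] simple-harmonic, h=-18: θ=334° here. β=273.3, B=299.3. -18/2·(1 − cos(π·0.9131)) = -17.6669 → s = 6.3331

6.3331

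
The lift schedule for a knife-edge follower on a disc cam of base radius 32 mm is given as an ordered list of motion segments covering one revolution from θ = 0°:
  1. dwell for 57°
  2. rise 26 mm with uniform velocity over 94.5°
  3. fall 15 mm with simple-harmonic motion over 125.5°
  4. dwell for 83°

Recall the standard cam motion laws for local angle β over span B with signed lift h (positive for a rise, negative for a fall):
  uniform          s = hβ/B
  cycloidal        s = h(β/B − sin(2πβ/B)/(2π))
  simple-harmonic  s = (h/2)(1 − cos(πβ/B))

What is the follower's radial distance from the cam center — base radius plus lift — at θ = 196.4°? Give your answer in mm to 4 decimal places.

seg 1 [0°–57°] dwell: s stays 0.0000
seg 2 [57°–151.5°] uniform, h=26: full span → s += 26 → s = 26.0000
seg 3 [151.5°–277°] simple-harmonic, h=-15: θ=196.4° here. β=44.9, B=125.5. -15/2·(1 − cos(π·0.3578)) = -4.2592 → s = 21.7408
radial distance = base radius + s = 32 + 21.7408 = 53.7408

53.7408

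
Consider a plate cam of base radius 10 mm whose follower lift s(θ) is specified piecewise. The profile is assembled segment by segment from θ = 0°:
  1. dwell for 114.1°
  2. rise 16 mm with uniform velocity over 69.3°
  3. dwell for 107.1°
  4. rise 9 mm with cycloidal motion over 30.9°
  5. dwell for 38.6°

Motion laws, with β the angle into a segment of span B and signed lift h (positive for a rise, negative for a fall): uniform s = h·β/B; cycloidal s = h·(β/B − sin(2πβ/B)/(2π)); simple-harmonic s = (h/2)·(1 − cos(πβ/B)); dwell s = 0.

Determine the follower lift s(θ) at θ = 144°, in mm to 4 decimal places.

seg 1 [0°–114.1°] dwell: s stays 0.0000
seg 2 [114.1°–183.4°] uniform, h=16: θ=144° here. β=29.9, B=69.3. 16·29.9/69.3 = 6.9033 → s = 6.9033

6.9033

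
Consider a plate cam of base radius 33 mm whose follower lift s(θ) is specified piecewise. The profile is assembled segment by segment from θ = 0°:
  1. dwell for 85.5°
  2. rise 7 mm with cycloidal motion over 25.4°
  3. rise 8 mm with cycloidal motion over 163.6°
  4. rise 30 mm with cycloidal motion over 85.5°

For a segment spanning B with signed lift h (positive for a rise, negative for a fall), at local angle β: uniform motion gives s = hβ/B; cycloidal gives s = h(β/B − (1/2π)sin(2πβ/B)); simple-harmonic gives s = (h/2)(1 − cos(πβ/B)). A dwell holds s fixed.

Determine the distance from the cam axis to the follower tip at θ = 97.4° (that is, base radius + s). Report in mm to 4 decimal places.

seg 1 [0°–85.5°] dwell: s stays 0.0000
seg 2 [85.5°–110.9°] cycloidal, h=7: θ=97.4° here. β=11.9, B=25.4. 7·(0.4685 − sin(2π·0.4685)/(2π)) = 3.0605 → s = 3.0605
radial distance = base radius + s = 33 + 3.0605 = 36.0605

36.0605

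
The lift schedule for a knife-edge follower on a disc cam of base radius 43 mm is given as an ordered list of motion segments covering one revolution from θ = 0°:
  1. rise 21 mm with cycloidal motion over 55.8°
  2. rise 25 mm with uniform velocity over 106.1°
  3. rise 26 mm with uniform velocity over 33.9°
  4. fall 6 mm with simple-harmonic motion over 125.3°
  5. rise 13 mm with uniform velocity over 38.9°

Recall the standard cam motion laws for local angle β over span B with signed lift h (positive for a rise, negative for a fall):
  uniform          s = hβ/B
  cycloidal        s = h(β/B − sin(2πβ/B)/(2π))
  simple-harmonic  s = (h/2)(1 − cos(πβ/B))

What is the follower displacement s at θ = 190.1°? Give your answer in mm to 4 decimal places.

seg 1 [0°–55.8°] cycloidal, h=21: full span → s += 21 → s = 21.0000
seg 2 [55.8°–161.9°] uniform, h=25: full span → s += 25 → s = 46.0000
seg 3 [161.9°–195.8°] uniform, h=26: θ=190.1° here. β=28.2, B=33.9. 26·28.2/33.9 = 21.6283 → s = 67.6283

67.6283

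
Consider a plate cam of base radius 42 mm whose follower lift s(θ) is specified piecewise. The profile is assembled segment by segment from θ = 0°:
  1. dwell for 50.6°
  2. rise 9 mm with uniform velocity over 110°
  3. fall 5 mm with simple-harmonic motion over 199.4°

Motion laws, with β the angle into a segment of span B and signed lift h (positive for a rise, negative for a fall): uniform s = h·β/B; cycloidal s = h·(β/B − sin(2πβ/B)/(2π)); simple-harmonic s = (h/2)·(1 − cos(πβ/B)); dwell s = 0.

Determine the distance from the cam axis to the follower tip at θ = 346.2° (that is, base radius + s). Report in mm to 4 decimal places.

seg 1 [0°–50.6°] dwell: s stays 0.0000
seg 2 [50.6°–160.6°] uniform, h=9: full span → s += 9 → s = 9.0000
seg 3 [160.6°–360°] simple-harmonic, h=-5: θ=346.2° here. β=185.6, B=199.4. -5/2·(1 − cos(π·0.9308)) = -4.9411 → s = 4.0589
radial distance = base radius + s = 42 + 4.0589 = 46.0589

46.0589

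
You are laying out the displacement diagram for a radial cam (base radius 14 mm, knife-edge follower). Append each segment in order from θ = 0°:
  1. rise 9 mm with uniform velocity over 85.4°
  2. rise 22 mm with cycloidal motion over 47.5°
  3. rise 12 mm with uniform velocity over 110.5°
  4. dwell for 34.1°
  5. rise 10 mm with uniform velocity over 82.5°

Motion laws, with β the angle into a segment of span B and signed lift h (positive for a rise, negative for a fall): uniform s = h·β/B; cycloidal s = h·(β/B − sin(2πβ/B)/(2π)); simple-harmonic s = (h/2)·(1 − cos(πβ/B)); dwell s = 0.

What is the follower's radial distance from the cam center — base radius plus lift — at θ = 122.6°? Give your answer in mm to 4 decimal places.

seg 1 [0°–85.4°] uniform, h=9: full span → s += 9 → s = 9.0000
seg 2 [85.4°–132.9°] cycloidal, h=22: θ=122.6° here. β=37.2, B=47.5. 22·(0.7832 − sin(2π·0.7832)/(2π)) = 20.6552 → s = 29.6552
radial distance = base radius + s = 14 + 29.6552 = 43.6552

43.6552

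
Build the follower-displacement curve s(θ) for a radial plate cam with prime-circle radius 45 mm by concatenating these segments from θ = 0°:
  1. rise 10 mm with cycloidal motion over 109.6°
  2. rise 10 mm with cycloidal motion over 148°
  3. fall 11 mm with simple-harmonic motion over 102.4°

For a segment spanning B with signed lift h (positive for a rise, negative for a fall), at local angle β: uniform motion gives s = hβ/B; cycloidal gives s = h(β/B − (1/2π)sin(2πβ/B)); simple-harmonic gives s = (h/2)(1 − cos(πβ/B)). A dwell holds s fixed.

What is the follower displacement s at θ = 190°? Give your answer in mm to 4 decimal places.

seg 1 [0°–109.6°] cycloidal, h=10: full span → s += 10 → s = 10.0000
seg 2 [109.6°–257.6°] cycloidal, h=10: θ=190° here. β=80.4, B=148. 10·(0.5432 − sin(2π·0.5432)/(2π)) = 5.8596 → s = 15.8596

15.8596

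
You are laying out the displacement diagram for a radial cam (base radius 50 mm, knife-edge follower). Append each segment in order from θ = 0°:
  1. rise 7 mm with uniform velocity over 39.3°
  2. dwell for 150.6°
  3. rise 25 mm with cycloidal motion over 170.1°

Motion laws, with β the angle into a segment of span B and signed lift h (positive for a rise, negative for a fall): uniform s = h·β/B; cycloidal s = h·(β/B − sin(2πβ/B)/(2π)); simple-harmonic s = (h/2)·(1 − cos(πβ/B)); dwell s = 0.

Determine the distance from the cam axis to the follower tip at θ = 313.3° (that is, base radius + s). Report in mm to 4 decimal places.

seg 1 [0°–39.3°] uniform, h=7: full span → s += 7 → s = 7.0000
seg 2 [39.3°–189.9°] dwell: s stays 7.0000
seg 3 [189.9°–360°] cycloidal, h=25: θ=313.3° here. β=123.4, B=170.1. 25·(0.7255 − sin(2π·0.7255)/(2π)) = 22.0680 → s = 29.0680
radial distance = base radius + s = 50 + 29.0680 = 79.0680

79.0680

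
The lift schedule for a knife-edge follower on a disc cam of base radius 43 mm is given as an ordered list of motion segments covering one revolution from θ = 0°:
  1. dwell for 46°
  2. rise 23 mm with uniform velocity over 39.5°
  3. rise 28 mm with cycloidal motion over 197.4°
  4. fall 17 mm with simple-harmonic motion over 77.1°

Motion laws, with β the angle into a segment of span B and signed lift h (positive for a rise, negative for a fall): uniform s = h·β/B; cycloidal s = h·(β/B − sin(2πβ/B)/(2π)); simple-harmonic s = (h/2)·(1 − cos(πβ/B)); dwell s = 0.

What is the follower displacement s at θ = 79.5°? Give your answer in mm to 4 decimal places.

seg 1 [0°–46°] dwell: s stays 0.0000
seg 2 [46°–85.5°] uniform, h=23: θ=79.5° here. β=33.5, B=39.5. 23·33.5/39.5 = 19.5063 → s = 19.5063

19.5063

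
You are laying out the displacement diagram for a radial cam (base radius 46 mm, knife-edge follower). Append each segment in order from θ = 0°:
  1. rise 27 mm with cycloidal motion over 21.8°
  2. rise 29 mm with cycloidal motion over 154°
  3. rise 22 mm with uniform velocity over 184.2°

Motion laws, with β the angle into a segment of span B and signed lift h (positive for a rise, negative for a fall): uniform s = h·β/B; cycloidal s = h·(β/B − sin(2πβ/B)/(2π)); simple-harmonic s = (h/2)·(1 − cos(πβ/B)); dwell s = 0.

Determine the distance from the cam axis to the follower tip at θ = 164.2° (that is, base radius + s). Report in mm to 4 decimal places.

seg 1 [0°–21.8°] cycloidal, h=27: full span → s += 27 → s = 27.0000
seg 2 [21.8°–175.8°] cycloidal, h=29: θ=164.2° here. β=142.4, B=154. 29·(0.9247 − sin(2π·0.9247)/(2π)) = 28.9194 → s = 55.9194
radial distance = base radius + s = 46 + 55.9194 = 101.9194

101.9194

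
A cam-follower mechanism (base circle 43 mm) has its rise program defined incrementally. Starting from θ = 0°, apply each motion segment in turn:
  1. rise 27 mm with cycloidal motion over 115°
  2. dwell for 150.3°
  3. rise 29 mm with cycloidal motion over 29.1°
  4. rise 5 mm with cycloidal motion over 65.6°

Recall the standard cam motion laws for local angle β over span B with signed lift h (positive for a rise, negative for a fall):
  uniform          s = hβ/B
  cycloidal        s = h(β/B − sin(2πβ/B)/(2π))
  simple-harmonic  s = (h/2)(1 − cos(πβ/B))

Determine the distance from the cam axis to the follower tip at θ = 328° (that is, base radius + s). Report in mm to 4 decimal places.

seg 1 [0°–115°] cycloidal, h=27: full span → s += 27 → s = 27.0000
seg 2 [115°–265.3°] dwell: s stays 27.0000
seg 3 [265.3°–294.4°] cycloidal, h=29: full span → s += 29 → s = 56.0000
seg 4 [294.4°–360°] cycloidal, h=5: θ=328° here. β=33.6, B=65.6. 5·(0.5122 − sin(2π·0.5122)/(2π)) = 2.6219 → s = 58.6219
radial distance = base radius + s = 43 + 58.6219 = 101.6219

101.6219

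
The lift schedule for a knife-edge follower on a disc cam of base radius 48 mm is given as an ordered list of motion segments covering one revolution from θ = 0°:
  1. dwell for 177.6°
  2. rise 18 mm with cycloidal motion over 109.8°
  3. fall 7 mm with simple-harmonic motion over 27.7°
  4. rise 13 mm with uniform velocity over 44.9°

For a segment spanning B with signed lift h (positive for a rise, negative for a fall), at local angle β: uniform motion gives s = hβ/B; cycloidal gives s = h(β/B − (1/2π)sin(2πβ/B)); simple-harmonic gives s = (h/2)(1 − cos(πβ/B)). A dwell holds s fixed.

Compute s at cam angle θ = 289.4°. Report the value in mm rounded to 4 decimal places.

seg 1 [0°–177.6°] dwell: s stays 0.0000
seg 2 [177.6°–287.4°] cycloidal, h=18: full span → s += 18 → s = 18.0000
seg 3 [287.4°–315.1°] simple-harmonic, h=-7: θ=289.4° here. β=2, B=27.7. -7/2·(1 − cos(π·0.0722)) = -0.0897 → s = 17.9103

17.9103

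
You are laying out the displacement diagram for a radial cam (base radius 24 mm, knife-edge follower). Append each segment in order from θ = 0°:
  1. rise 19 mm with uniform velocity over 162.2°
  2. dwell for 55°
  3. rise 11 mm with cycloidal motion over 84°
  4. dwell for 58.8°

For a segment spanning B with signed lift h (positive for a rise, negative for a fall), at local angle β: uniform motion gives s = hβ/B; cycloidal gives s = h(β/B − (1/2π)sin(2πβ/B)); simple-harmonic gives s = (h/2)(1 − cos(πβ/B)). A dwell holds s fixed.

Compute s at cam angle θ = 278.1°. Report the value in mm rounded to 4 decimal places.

seg 1 [0°–162.2°] uniform, h=19: full span → s += 19 → s = 19.0000
seg 2 [162.2°–217.2°] dwell: s stays 19.0000
seg 3 [217.2°–301.2°] cycloidal, h=11: θ=278.1° here. β=60.9, B=84. 11·(0.7250 − sin(2π·0.7250)/(2π)) = 9.7042 → s = 28.7042

28.7042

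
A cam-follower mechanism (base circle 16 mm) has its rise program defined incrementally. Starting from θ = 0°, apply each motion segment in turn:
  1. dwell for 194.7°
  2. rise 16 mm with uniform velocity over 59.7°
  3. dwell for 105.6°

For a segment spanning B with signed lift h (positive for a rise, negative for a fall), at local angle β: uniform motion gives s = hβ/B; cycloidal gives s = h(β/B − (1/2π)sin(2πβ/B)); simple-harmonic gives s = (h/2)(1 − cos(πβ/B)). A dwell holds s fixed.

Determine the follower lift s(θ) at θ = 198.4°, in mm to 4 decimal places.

seg 1 [0°–194.7°] dwell: s stays 0.0000
seg 2 [194.7°–254.4°] uniform, h=16: θ=198.4° here. β=3.7, B=59.7. 16·3.7/59.7 = 0.9916 → s = 0.9916

0.9916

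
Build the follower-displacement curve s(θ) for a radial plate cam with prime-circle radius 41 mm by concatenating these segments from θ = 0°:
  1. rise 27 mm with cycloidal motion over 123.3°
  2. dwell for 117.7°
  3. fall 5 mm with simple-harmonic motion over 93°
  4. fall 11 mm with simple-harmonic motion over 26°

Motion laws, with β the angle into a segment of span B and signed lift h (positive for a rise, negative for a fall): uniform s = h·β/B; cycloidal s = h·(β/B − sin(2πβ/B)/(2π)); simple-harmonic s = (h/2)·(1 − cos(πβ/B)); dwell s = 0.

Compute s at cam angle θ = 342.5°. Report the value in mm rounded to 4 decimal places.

seg 1 [0°–123.3°] cycloidal, h=27: full span → s += 27 → s = 27.0000
seg 2 [123.3°–241°] dwell: s stays 27.0000
seg 3 [241°–334°] simple-harmonic, h=-5: full span → s += -5 → s = 22.0000
seg 4 [334°–360°] simple-harmonic, h=-11: θ=342.5° here. β=8.5, B=26. -11/2·(1 − cos(π·0.3269)) = -2.6546 → s = 19.3454

19.3454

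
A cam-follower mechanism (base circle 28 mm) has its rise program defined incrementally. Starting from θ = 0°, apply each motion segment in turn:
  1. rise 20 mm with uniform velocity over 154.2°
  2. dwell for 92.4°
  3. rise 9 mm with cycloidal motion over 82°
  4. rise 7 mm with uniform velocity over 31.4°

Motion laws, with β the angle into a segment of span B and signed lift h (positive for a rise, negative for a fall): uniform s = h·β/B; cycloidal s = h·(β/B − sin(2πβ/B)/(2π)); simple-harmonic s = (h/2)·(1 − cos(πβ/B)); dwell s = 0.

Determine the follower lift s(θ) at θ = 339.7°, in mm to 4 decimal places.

seg 1 [0°–154.2°] uniform, h=20: full span → s += 20 → s = 20.0000
seg 2 [154.2°–246.6°] dwell: s stays 20.0000
seg 3 [246.6°–328.6°] cycloidal, h=9: full span → s += 9 → s = 29.0000
seg 4 [328.6°–360°] uniform, h=7: θ=339.7° here. β=11.1, B=31.4. 7·11.1/31.4 = 2.4745 → s = 31.4745

31.4745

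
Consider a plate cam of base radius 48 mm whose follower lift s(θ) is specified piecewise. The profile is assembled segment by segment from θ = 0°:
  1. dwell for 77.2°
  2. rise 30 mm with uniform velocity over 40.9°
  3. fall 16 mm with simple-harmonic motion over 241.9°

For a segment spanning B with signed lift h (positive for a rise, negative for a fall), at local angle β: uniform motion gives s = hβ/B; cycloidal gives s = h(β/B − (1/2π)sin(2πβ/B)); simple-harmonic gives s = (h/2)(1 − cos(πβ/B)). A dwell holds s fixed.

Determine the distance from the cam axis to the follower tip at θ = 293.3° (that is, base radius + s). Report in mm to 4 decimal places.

seg 1 [0°–77.2°] dwell: s stays 0.0000
seg 2 [77.2°–118.1°] uniform, h=30: full span → s += 30 → s = 30.0000
seg 3 [118.1°–360°] simple-harmonic, h=-16: θ=293.3° here. β=175.2, B=241.9. -16/2·(1 − cos(π·0.7243)) = -13.1815 → s = 16.8185
radial distance = base radius + s = 48 + 16.8185 = 64.8185

64.8185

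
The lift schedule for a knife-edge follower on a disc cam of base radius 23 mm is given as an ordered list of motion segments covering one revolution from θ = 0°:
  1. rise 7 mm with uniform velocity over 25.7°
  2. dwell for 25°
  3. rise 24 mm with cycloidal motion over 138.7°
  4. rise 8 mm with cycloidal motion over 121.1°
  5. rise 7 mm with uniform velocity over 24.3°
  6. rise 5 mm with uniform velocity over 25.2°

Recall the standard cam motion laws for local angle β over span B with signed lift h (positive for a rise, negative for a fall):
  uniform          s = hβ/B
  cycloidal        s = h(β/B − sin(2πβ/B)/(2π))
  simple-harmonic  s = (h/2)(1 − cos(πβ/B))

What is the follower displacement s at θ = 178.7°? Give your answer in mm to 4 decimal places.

seg 1 [0°–25.7°] uniform, h=7: full span → s += 7 → s = 7.0000
seg 2 [25.7°–50.7°] dwell: s stays 7.0000
seg 3 [50.7°–189.4°] cycloidal, h=24: θ=178.7° here. β=128, B=138.7. 24·(0.9229 − sin(2π·0.9229)/(2π)) = 23.9283 → s = 30.9283

30.9283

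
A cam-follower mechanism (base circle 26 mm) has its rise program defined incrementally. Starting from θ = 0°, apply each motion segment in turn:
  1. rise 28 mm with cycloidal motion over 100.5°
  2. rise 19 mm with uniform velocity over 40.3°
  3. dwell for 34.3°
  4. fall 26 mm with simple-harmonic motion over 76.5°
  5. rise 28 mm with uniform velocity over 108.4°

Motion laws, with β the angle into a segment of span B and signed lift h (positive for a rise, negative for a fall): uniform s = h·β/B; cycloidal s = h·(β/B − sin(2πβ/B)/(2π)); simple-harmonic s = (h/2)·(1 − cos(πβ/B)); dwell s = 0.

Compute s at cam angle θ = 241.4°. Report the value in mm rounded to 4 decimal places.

seg 1 [0°–100.5°] cycloidal, h=28: full span → s += 28 → s = 28.0000
seg 2 [100.5°–140.8°] uniform, h=19: full span → s += 19 → s = 47.0000
seg 3 [140.8°–175.1°] dwell: s stays 47.0000
seg 4 [175.1°–251.6°] simple-harmonic, h=-26: θ=241.4° here. β=66.3, B=76.5. -26/2·(1 − cos(π·0.8667)) = -24.8761 → s = 22.1239

22.1239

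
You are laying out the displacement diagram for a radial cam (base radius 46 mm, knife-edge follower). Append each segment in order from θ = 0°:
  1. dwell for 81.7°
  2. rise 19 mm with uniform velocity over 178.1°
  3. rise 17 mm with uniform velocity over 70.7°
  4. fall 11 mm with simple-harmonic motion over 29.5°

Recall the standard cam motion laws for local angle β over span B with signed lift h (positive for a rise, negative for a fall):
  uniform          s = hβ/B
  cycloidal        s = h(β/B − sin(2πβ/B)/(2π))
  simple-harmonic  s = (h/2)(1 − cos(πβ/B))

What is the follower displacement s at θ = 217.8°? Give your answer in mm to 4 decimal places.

seg 1 [0°–81.7°] dwell: s stays 0.0000
seg 2 [81.7°–259.8°] uniform, h=19: θ=217.8° here. β=136.1, B=178.1. 19·136.1/178.1 = 14.5194 → s = 14.5194

14.5194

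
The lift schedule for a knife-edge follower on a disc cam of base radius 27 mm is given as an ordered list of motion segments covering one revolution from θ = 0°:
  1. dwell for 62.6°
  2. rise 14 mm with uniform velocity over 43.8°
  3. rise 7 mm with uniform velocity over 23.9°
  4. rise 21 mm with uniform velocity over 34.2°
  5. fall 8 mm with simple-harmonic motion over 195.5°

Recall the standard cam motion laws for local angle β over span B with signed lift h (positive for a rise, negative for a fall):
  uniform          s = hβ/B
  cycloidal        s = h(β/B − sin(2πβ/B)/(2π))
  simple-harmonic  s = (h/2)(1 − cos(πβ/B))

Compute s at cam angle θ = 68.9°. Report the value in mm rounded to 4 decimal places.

seg 1 [0°–62.6°] dwell: s stays 0.0000
seg 2 [62.6°–106.4°] uniform, h=14: θ=68.9° here. β=6.3, B=43.8. 14·6.3/43.8 = 2.0137 → s = 2.0137

2.0137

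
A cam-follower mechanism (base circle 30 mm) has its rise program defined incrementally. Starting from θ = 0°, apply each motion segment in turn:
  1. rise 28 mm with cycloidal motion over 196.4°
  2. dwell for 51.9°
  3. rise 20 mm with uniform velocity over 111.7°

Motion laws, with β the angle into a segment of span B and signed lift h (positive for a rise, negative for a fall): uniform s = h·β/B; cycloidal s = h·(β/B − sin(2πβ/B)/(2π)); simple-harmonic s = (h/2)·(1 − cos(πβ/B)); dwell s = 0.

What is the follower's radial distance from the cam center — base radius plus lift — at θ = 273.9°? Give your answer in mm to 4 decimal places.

seg 1 [0°–196.4°] cycloidal, h=28: full span → s += 28 → s = 28.0000
seg 2 [196.4°–248.3°] dwell: s stays 28.0000
seg 3 [248.3°–360°] uniform, h=20: θ=273.9° here. β=25.6, B=111.7. 20·25.6/111.7 = 4.5837 → s = 32.5837
radial distance = base radius + s = 30 + 32.5837 = 62.5837

62.5837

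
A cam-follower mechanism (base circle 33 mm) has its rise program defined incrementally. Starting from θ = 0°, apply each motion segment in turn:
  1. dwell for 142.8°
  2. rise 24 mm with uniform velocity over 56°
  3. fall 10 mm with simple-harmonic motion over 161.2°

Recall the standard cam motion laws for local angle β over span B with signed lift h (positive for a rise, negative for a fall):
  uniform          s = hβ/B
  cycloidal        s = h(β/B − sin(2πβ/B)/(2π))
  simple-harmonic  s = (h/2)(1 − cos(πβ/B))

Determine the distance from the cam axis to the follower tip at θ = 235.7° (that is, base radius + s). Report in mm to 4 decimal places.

seg 1 [0°–142.8°] dwell: s stays 0.0000
seg 2 [142.8°–198.8°] uniform, h=24: full span → s += 24 → s = 24.0000
seg 3 [198.8°–360°] simple-harmonic, h=-10: θ=235.7° here. β=36.9, B=161.2. -10/2·(1 − cos(π·0.2289)) = -1.2381 → s = 22.7619
radial distance = base radius + s = 33 + 22.7619 = 55.7619

55.7619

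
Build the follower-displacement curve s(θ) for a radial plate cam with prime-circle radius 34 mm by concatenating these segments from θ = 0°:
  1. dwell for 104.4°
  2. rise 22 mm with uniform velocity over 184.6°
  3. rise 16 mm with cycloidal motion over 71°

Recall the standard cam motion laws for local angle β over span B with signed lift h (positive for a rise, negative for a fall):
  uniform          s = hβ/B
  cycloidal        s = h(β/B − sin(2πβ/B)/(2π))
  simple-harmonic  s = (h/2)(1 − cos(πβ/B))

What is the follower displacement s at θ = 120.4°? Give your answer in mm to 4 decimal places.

seg 1 [0°–104.4°] dwell: s stays 0.0000
seg 2 [104.4°–289°] uniform, h=22: θ=120.4° here. β=16, B=184.6. 22·16/184.6 = 1.9068 → s = 1.9068

1.9068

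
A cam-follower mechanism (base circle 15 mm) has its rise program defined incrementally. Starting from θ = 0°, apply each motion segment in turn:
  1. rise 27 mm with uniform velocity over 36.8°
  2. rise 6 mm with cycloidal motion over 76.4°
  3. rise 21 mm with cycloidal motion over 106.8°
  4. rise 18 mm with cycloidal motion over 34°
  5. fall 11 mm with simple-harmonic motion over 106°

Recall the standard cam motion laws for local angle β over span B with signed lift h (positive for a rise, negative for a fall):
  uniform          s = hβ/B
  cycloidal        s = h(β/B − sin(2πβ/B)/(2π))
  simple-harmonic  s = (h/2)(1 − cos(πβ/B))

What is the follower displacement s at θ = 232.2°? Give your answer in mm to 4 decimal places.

seg 1 [0°–36.8°] uniform, h=27: full span → s += 27 → s = 27.0000
seg 2 [36.8°–113.2°] cycloidal, h=6: full span → s += 6 → s = 33.0000
seg 3 [113.2°–220°] cycloidal, h=21: full span → s += 21 → s = 54.0000
seg 4 [220°–254°] cycloidal, h=18: θ=232.2° here. β=12.2, B=34. 18·(0.3588 − sin(2π·0.3588)/(2π)) = 4.2380 → s = 58.2380

58.2380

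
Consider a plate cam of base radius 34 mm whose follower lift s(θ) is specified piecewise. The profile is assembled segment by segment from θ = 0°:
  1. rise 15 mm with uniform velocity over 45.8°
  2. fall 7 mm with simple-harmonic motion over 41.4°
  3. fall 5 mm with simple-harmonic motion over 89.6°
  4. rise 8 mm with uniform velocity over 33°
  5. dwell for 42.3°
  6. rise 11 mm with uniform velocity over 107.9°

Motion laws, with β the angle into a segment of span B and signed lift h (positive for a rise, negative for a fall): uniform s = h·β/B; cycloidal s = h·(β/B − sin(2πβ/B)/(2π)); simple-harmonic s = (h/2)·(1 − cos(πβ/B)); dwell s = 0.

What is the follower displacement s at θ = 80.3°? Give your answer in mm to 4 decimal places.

seg 1 [0°–45.8°] uniform, h=15: full span → s += 15 → s = 15.0000
seg 2 [45.8°–87.2°] simple-harmonic, h=-7: θ=80.3° here. β=34.5, B=41.4. -7/2·(1 − cos(π·0.8333)) = -6.5311 → s = 8.4689

8.4689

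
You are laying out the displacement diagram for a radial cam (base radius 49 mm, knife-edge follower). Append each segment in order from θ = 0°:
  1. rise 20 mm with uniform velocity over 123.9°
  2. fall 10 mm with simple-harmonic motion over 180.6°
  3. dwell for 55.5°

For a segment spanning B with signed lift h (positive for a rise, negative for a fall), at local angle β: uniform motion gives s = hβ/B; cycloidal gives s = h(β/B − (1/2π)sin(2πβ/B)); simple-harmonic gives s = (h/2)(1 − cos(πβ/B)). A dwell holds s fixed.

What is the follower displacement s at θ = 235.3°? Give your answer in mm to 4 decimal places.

seg 1 [0°–123.9°] uniform, h=20: full span → s += 20 → s = 20.0000
seg 2 [123.9°–304.5°] simple-harmonic, h=-10: θ=235.3° here. β=111.4, B=180.6. -10/2·(1 − cos(π·0.6168)) = -6.7943 → s = 13.2057

13.2057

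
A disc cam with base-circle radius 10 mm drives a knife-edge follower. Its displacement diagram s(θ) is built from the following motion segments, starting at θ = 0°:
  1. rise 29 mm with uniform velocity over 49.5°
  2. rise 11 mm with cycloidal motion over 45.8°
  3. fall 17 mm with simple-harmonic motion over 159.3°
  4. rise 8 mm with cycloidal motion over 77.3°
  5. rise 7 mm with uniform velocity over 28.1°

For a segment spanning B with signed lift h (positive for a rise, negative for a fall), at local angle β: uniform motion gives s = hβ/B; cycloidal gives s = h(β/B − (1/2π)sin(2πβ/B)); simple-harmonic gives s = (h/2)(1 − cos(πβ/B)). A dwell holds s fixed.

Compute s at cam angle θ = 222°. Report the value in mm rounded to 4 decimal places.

seg 1 [0°–49.5°] uniform, h=29: full span → s += 29 → s = 29.0000
seg 2 [49.5°–95.3°] cycloidal, h=11: full span → s += 11 → s = 40.0000
seg 3 [95.3°–254.6°] simple-harmonic, h=-17: θ=222° here. β=126.7, B=159.3. -17/2·(1 − cos(π·0.7954)) = -15.3030 → s = 24.6970

24.6970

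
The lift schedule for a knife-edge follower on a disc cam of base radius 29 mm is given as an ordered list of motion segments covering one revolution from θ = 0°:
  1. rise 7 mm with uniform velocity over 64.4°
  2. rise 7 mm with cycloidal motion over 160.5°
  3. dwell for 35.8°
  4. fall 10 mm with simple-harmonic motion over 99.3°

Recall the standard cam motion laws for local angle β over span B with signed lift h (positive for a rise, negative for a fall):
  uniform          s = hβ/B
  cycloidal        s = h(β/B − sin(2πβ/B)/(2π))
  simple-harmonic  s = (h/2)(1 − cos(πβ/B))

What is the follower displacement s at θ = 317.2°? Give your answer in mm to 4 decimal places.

seg 1 [0°–64.4°] uniform, h=7: full span → s += 7 → s = 7.0000
seg 2 [64.4°–224.9°] cycloidal, h=7: full span → s += 7 → s = 14.0000
seg 3 [224.9°–260.7°] dwell: s stays 14.0000
seg 4 [260.7°–360°] simple-harmonic, h=-10: θ=317.2° here. β=56.5, B=99.3. -10/2·(1 − cos(π·0.5690)) = -6.0751 → s = 7.9249

7.9249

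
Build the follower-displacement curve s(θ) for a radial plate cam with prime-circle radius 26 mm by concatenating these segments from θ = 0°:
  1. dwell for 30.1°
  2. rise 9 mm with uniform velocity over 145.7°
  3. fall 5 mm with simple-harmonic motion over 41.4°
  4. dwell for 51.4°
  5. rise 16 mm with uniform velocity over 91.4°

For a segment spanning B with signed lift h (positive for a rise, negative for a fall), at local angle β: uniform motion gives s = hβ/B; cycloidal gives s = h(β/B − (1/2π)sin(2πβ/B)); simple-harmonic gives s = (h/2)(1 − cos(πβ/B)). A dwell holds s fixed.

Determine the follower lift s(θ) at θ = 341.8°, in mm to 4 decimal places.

seg 1 [0°–30.1°] dwell: s stays 0.0000
seg 2 [30.1°–175.8°] uniform, h=9: full span → s += 9 → s = 9.0000
seg 3 [175.8°–217.2°] simple-harmonic, h=-5: full span → s += -5 → s = 4.0000
seg 4 [217.2°–268.6°] dwell: s stays 4.0000
seg 5 [268.6°–360°] uniform, h=16: θ=341.8° here. β=73.2, B=91.4. 16·73.2/91.4 = 12.8140 → s = 16.8140

16.8140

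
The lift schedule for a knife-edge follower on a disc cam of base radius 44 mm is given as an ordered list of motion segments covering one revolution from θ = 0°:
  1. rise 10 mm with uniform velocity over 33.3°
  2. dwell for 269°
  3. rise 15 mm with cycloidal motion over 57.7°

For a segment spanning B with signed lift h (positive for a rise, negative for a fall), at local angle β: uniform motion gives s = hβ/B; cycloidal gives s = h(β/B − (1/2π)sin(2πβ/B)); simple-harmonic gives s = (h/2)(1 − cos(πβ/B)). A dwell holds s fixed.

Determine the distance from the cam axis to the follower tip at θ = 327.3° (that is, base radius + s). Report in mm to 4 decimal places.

seg 1 [0°–33.3°] uniform, h=10: full span → s += 10 → s = 10.0000
seg 2 [33.3°–302.3°] dwell: s stays 10.0000
seg 3 [302.3°–360°] cycloidal, h=15: θ=327.3° here. β=25, B=57.7. 15·(0.4333 − sin(2π·0.4333)/(2π)) = 5.5273 → s = 15.5273
radial distance = base radius + s = 44 + 15.5273 = 59.5273

59.5273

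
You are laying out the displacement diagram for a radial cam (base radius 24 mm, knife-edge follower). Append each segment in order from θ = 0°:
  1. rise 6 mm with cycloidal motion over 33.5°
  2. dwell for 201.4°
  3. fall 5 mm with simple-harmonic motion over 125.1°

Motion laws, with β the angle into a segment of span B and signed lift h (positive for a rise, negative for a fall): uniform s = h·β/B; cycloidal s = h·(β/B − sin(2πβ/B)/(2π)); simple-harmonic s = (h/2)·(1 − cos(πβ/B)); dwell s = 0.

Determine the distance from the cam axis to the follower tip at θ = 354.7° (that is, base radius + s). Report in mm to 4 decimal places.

seg 1 [0°–33.5°] cycloidal, h=6: full span → s += 6 → s = 6.0000
seg 2 [33.5°–234.9°] dwell: s stays 6.0000
seg 3 [234.9°–360°] simple-harmonic, h=-5: θ=354.7° here. β=119.8, B=125.1. -5/2·(1 − cos(π·0.9576)) = -4.9779 → s = 1.0221
radial distance = base radius + s = 24 + 1.0221 = 25.0221

25.0221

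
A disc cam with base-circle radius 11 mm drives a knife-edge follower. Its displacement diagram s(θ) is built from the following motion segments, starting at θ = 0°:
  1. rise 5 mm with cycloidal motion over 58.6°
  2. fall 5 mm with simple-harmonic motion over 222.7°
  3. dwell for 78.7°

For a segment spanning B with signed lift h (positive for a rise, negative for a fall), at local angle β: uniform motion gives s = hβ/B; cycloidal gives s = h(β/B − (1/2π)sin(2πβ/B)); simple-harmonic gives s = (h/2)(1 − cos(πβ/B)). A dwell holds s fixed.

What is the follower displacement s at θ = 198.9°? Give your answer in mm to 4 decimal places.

seg 1 [0°–58.6°] cycloidal, h=5: full span → s += 5 → s = 5.0000
seg 2 [58.6°–281.3°] simple-harmonic, h=-5: θ=198.9° here. β=140.3, B=222.7. -5/2·(1 − cos(π·0.6300)) = -3.4928 → s = 1.5072

1.5072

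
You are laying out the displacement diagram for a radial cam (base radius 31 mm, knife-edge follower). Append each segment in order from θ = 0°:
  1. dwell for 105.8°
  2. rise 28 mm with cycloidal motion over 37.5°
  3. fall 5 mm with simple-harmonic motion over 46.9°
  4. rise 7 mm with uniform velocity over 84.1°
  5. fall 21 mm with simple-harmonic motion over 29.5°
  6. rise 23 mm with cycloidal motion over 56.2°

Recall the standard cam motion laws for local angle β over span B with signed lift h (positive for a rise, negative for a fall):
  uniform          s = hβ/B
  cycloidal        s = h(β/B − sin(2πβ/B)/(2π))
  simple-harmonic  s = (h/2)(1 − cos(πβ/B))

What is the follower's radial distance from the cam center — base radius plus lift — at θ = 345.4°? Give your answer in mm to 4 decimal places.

seg 1 [0°–105.8°] dwell: s stays 0.0000
seg 2 [105.8°–143.3°] cycloidal, h=28: full span → s += 28 → s = 28.0000
seg 3 [143.3°–190.2°] simple-harmonic, h=-5: full span → s += -5 → s = 23.0000
seg 4 [190.2°–274.3°] uniform, h=7: full span → s += 7 → s = 30.0000
seg 5 [274.3°–303.8°] simple-harmonic, h=-21: full span → s += -21 → s = 9.0000
seg 6 [303.8°–360°] cycloidal, h=23: θ=345.4° here. β=41.6, B=56.2. 23·(0.7402 − sin(2π·0.7402)/(2π)) = 20.6786 → s = 29.6786
radial distance = base radius + s = 31 + 29.6786 = 60.6786

60.6786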